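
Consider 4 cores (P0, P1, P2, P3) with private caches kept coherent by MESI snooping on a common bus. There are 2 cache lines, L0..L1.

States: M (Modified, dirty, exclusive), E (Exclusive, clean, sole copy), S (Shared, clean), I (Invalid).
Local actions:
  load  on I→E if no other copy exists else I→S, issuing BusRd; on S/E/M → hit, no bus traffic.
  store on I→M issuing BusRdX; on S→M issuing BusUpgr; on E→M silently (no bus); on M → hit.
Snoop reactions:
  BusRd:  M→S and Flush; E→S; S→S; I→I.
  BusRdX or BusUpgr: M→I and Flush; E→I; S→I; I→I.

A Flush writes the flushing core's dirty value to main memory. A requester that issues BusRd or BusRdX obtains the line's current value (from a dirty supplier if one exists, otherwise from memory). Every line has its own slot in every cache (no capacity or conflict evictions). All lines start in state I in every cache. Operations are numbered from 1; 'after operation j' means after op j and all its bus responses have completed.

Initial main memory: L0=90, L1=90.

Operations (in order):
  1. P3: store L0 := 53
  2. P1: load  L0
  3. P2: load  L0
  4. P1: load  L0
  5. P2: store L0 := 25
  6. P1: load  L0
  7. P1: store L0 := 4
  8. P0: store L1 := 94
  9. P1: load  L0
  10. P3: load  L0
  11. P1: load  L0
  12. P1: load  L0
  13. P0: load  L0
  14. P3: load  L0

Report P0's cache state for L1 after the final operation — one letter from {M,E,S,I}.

[1] P3: store L0 := 53 | P0:I, P1:I, P2:I, P3:M(53) | bus: BusRdX
[2] P1: load  L0 | P0:I, P1:S(53), P2:I, P3:S(53) | bus: BusRd,Flush
[3] P2: load  L0 | P0:I, P1:S(53), P2:S(53), P3:S(53) | bus: BusRd
[4] P1: load  L0 | P0:I, P1:S(53), P2:S(53), P3:S(53) | bus: none
[5] P2: store L0 := 25 | P0:I, P1:I, P2:M(25), P3:I | bus: BusUpgr
[6] P1: load  L0 | P0:I, P1:S(25), P2:S(25), P3:I | bus: BusRd,Flush
[7] P1: store L0 := 4 | P0:I, P1:M(4), P2:I, P3:I | bus: BusUpgr
[8] P0: store L1 := 94 | P0:M(94), P1:I, P2:I, P3:I | bus: BusRdX
[9] P1: load  L0 | P0:I, P1:M(4), P2:I, P3:I | bus: none
[10] P3: load  L0 | P0:I, P1:S(4), P2:I, P3:S(4) | bus: BusRd,Flush
[11] P1: load  L0 | P0:I, P1:S(4), P2:I, P3:S(4) | bus: none
[12] P1: load  L0 | P0:I, P1:S(4), P2:I, P3:S(4) | bus: none
[13] P0: load  L0 | P0:S(4), P1:S(4), P2:I, P3:S(4) | bus: BusRd
[14] P3: load  L0 | P0:S(4), P1:S(4), P2:I, P3:S(4) | bus: none

state = M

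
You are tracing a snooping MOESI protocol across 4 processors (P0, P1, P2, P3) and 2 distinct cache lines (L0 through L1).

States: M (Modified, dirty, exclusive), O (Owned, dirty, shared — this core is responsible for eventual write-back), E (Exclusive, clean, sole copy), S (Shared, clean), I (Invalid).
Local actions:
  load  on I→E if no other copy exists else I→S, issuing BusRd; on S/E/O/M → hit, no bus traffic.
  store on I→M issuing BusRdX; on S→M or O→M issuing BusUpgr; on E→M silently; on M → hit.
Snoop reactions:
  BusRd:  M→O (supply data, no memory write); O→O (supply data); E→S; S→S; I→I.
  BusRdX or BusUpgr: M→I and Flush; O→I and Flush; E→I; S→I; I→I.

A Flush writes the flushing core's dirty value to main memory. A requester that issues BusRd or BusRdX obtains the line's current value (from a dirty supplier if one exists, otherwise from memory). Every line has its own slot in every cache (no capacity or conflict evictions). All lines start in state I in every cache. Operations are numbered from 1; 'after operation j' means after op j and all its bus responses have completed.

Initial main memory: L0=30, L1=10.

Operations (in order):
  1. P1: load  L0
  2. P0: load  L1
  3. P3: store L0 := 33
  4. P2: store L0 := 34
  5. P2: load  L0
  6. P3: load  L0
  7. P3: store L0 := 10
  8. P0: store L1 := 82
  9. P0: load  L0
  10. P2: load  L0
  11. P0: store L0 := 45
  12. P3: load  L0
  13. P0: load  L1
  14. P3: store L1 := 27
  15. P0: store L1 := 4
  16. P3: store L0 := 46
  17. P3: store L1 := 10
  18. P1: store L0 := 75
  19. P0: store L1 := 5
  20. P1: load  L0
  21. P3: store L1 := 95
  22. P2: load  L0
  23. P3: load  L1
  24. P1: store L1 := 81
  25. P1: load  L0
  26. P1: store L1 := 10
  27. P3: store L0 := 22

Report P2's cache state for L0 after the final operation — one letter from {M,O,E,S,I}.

state = I

step 1: P1: load  L0  ⟶  IEII  (L0)  txn=BusRd  M[L0]=30
step 2: P0: load  L1  ⟶  EIII  (L1)  txn=BusRd  M[L1]=10
step 3: P3: store L0 := 33  ⟶  IIIM  (L0)  txn=BusRdX  M[L0]=30
step 4: P2: store L0 := 34  ⟶  IIMI  (L0)  txn=BusRdX+Flush  M[L0]=33
step 5: P2: load  L0  ⟶  IIMI  (L0)  txn=∅  M[L0]=33
step 6: P3: load  L0  ⟶  IIOS  (L0)  txn=BusRd  M[L0]=33
step 7: P3: store L0 := 10  ⟶  IIIM  (L0)  txn=BusUpgr+Flush  M[L0]=34
step 8: P0: store L1 := 82  ⟶  MIII  (L1)  txn=∅  M[L1]=10
step 9: P0: load  L0  ⟶  SIIO  (L0)  txn=BusRd  M[L0]=34
step 10: P2: load  L0  ⟶  SISO  (L0)  txn=BusRd  M[L0]=34
step 11: P0: store L0 := 45  ⟶  MIII  (L0)  txn=BusUpgr+Flush  M[L0]=10
step 12: P3: load  L0  ⟶  OIIS  (L0)  txn=BusRd  M[L0]=10
step 13: P0: load  L1  ⟶  MIII  (L1)  txn=∅  M[L1]=10
step 14: P3: store L1 := 27  ⟶  IIIM  (L1)  txn=BusRdX+Flush  M[L1]=82
step 15: P0: store L1 := 4  ⟶  MIII  (L1)  txn=BusRdX+Flush  M[L1]=27
step 16: P3: store L0 := 46  ⟶  IIIM  (L0)  txn=BusUpgr+Flush  M[L0]=45
step 17: P3: store L1 := 10  ⟶  IIIM  (L1)  txn=BusRdX+Flush  M[L1]=4
step 18: P1: store L0 := 75  ⟶  IMII  (L0)  txn=BusRdX+Flush  M[L0]=46
step 19: P0: store L1 := 5  ⟶  MIII  (L1)  txn=BusRdX+Flush  M[L1]=10
step 20: P1: load  L0  ⟶  IMII  (L0)  txn=∅  M[L0]=46
step 21: P3: store L1 := 95  ⟶  IIIM  (L1)  txn=BusRdX+Flush  M[L1]=5
step 22: P2: load  L0  ⟶  IOSI  (L0)  txn=BusRd  M[L0]=46
step 23: P3: load  L1  ⟶  IIIM  (L1)  txn=∅  M[L1]=5
step 24: P1: store L1 := 81  ⟶  IMII  (L1)  txn=BusRdX+Flush  M[L1]=95
step 25: P1: load  L0  ⟶  IOSI  (L0)  txn=∅  M[L0]=46
step 26: P1: store L1 := 10  ⟶  IMII  (L1)  txn=∅  M[L1]=95
step 27: P3: store L0 := 22  ⟶  IIIM  (L0)  txn=BusRdX+Flush  M[L0]=75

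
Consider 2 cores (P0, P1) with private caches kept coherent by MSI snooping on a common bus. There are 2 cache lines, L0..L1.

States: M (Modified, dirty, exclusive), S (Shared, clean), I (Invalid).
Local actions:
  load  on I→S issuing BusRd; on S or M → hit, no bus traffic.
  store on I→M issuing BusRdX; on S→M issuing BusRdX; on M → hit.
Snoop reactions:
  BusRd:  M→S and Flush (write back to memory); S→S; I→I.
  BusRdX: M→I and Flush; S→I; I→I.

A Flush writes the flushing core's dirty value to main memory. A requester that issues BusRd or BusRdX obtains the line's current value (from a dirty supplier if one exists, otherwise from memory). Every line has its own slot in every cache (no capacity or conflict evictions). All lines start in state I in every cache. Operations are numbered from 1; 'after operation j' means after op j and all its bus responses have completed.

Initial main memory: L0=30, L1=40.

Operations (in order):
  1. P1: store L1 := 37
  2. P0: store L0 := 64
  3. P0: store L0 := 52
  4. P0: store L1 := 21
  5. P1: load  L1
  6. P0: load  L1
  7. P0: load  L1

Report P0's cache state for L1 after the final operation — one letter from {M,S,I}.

state = S

step 1: P1: store L1 := 37  ⟶  IM  (L1)  txn=BusRdX  M[L1]=40
step 2: P0: store L0 := 64  ⟶  MI  (L0)  txn=BusRdX  M[L0]=30
step 3: P0: store L0 := 52  ⟶  MI  (L0)  txn=∅  M[L0]=30
step 4: P0: store L1 := 21  ⟶  MI  (L1)  txn=BusRdX+Flush  M[L1]=37
step 5: P1: load  L1  ⟶  SS  (L1)  txn=BusRd+Flush  M[L1]=21
step 6: P0: load  L1  ⟶  SS  (L1)  txn=∅  M[L1]=21
step 7: P0: load  L1  ⟶  SS  (L1)  txn=∅  M[L1]=21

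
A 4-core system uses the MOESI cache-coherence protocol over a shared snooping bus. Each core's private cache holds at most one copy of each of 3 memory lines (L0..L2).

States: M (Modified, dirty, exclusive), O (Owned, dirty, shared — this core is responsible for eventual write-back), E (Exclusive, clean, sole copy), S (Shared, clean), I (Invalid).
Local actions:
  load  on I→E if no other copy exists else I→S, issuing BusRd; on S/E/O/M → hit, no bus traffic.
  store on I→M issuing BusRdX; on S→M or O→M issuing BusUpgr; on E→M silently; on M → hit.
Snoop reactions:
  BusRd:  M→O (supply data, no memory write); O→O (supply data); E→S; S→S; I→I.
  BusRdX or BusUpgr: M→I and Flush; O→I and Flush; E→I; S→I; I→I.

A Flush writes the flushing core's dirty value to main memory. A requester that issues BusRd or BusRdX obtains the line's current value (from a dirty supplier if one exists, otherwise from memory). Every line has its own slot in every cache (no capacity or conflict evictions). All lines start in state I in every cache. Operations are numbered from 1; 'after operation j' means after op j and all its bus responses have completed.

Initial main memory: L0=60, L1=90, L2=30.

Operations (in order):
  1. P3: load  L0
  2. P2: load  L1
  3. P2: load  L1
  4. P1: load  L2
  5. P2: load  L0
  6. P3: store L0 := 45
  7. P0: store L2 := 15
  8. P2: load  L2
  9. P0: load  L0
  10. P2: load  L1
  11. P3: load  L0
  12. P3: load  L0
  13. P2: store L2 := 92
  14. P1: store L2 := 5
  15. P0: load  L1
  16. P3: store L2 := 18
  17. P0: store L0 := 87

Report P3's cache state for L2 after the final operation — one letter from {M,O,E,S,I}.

step 1: P3: load  L0  ⟶  IIIE  (L0)  txn=BusRd  M[L0]=60
step 2: P2: load  L1  ⟶  IIEI  (L1)  txn=BusRd  M[L1]=90
step 3: P2: load  L1  ⟶  IIEI  (L1)  txn=∅  M[L1]=90
step 4: P1: load  L2  ⟶  IEII  (L2)  txn=BusRd  M[L2]=30
step 5: P2: load  L0  ⟶  IISS  (L0)  txn=BusRd  M[L0]=60
step 6: P3: store L0 := 45  ⟶  IIIM  (L0)  txn=BusUpgr  M[L0]=60
step 7: P0: store L2 := 15  ⟶  MIII  (L2)  txn=BusRdX  M[L2]=30
step 8: P2: load  L2  ⟶  OISI  (L2)  txn=BusRd  M[L2]=30
step 9: P0: load  L0  ⟶  SIIO  (L0)  txn=BusRd  M[L0]=60
step 10: P2: load  L1  ⟶  IIEI  (L1)  txn=∅  M[L1]=90
step 11: P3: load  L0  ⟶  SIIO  (L0)  txn=∅  M[L0]=60
step 12: P3: load  L0  ⟶  SIIO  (L0)  txn=∅  M[L0]=60
step 13: P2: store L2 := 92  ⟶  IIMI  (L2)  txn=BusUpgr+Flush  M[L2]=15
step 14: P1: store L2 := 5  ⟶  IMII  (L2)  txn=BusRdX+Flush  M[L2]=92
step 15: P0: load  L1  ⟶  SISI  (L1)  txn=BusRd  M[L1]=90
step 16: P3: store L2 := 18  ⟶  IIIM  (L2)  txn=BusRdX+Flush  M[L2]=5
step 17: P0: store L0 := 87  ⟶  MIII  (L0)  txn=BusUpgr+Flush  M[L0]=45

state = M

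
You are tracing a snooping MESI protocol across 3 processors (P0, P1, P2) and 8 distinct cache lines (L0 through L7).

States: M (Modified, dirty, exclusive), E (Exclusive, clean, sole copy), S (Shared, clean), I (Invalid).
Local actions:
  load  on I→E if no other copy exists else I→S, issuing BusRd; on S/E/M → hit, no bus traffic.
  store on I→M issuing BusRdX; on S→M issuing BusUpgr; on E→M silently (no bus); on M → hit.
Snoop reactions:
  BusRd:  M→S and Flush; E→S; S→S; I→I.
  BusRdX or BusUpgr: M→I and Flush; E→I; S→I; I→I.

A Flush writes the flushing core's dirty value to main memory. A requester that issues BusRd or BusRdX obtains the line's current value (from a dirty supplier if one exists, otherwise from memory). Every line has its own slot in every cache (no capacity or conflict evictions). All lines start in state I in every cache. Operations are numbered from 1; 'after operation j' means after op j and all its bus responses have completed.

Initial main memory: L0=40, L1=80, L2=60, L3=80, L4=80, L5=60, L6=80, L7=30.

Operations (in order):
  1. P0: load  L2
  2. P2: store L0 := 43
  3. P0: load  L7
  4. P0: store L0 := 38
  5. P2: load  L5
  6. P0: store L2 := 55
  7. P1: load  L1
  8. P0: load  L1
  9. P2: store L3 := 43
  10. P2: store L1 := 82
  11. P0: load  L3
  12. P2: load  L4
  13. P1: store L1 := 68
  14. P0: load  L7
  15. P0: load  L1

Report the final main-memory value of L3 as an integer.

memory[L3] = 43

[1] P0: load  L2 | P0:E(60), P1:I, P2:I | bus: BusRd
[2] P2: store L0 := 43 | P0:I, P1:I, P2:M(43) | bus: BusRdX
[3] P0: load  L7 | P0:E(30), P1:I, P2:I | bus: BusRd
[4] P0: store L0 := 38 | P0:M(38), P1:I, P2:I | bus: BusRdX,Flush
[5] P2: load  L5 | P0:I, P1:I, P2:E(60) | bus: BusRd
[6] P0: store L2 := 55 | P0:M(55), P1:I, P2:I | bus: none
[7] P1: load  L1 | P0:I, P1:E(80), P2:I | bus: BusRd
[8] P0: load  L1 | P0:S(80), P1:S(80), P2:I | bus: BusRd
[9] P2: store L3 := 43 | P0:I, P1:I, P2:M(43) | bus: BusRdX
[10] P2: store L1 := 82 | P0:I, P1:I, P2:M(82) | bus: BusRdX
[11] P0: load  L3 | P0:S(43), P1:I, P2:S(43) | bus: BusRd,Flush
[12] P2: load  L4 | P0:I, P1:I, P2:E(80) | bus: BusRd
[13] P1: store L1 := 68 | P0:I, P1:M(68), P2:I | bus: BusRdX,Flush
[14] P0: load  L7 | P0:E(30), P1:I, P2:I | bus: none
[15] P0: load  L1 | P0:S(68), P1:S(68), P2:I | bus: BusRd,Flush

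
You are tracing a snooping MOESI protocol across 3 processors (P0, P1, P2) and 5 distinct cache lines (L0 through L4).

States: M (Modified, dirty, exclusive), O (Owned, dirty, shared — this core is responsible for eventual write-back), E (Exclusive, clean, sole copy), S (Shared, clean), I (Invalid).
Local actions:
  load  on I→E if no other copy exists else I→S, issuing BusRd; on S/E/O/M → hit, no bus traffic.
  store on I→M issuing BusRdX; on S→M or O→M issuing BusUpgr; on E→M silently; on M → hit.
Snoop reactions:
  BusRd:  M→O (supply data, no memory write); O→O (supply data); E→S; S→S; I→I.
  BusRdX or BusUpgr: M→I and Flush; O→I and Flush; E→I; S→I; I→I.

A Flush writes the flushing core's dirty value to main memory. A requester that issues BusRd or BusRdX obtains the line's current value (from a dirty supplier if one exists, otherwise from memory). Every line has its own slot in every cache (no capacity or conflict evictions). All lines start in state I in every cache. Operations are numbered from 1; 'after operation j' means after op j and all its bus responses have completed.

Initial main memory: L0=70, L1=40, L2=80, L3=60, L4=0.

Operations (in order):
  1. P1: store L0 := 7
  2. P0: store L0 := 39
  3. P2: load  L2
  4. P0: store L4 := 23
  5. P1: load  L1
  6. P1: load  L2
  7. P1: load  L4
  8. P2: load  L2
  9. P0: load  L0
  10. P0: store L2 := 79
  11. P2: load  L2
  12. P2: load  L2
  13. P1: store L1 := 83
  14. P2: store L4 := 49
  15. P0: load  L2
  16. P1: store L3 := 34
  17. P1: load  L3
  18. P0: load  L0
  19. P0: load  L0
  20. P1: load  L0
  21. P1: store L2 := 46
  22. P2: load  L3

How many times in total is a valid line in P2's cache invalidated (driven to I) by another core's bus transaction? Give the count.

invalidations = 2

1. P1: store L0 := 7  bus=[BusRdX]  L0: P0=I P1=M P2=I  mem[L0]=70
2. P0: store L0 := 39  bus=[BusRdX,Flush]  L0: P0=M P1=I P2=I  mem[L0]=7
3. P2: load  L2  bus=[BusRd]  L2: P0=I P1=I P2=E  mem[L2]=80
4. P0: store L4 := 23  bus=[BusRdX]  L4: P0=M P1=I P2=I  mem[L4]=0
5. P1: load  L1  bus=[BusRd]  L1: P0=I P1=E P2=I  mem[L1]=40
6. P1: load  L2  bus=[BusRd]  L2: P0=I P1=S P2=S  mem[L2]=80
7. P1: load  L4  bus=[BusRd]  L4: P0=O P1=S P2=I  mem[L4]=0
8. P2: load  L2  bus=[-]  L2: P0=I P1=S P2=S  mem[L2]=80
9. P0: load  L0  bus=[-]  L0: P0=M P1=I P2=I  mem[L0]=7
10. P0: store L2 := 79  bus=[BusRdX]  L2: P0=M P1=I P2=I  mem[L2]=80
11. P2: load  L2  bus=[BusRd]  L2: P0=O P1=I P2=S  mem[L2]=80
12. P2: load  L2  bus=[-]  L2: P0=O P1=I P2=S  mem[L2]=80
13. P1: store L1 := 83  bus=[-]  L1: P0=I P1=M P2=I  mem[L1]=40
14. P2: store L4 := 49  bus=[BusRdX,Flush]  L4: P0=I P1=I P2=M  mem[L4]=23
15. P0: load  L2  bus=[-]  L2: P0=O P1=I P2=S  mem[L2]=80
16. P1: store L3 := 34  bus=[BusRdX]  L3: P0=I P1=M P2=I  mem[L3]=60
17. P1: load  L3  bus=[-]  L3: P0=I P1=M P2=I  mem[L3]=60
18. P0: load  L0  bus=[-]  L0: P0=M P1=I P2=I  mem[L0]=7
19. P0: load  L0  bus=[-]  L0: P0=M P1=I P2=I  mem[L0]=7
20. P1: load  L0  bus=[BusRd]  L0: P0=O P1=S P2=I  mem[L0]=7
21. P1: store L2 := 46  bus=[BusRdX,Flush]  L2: P0=I P1=M P2=I  mem[L2]=79
22. P2: load  L3  bus=[BusRd]  L3: P0=I P1=O P2=S  mem[L3]=60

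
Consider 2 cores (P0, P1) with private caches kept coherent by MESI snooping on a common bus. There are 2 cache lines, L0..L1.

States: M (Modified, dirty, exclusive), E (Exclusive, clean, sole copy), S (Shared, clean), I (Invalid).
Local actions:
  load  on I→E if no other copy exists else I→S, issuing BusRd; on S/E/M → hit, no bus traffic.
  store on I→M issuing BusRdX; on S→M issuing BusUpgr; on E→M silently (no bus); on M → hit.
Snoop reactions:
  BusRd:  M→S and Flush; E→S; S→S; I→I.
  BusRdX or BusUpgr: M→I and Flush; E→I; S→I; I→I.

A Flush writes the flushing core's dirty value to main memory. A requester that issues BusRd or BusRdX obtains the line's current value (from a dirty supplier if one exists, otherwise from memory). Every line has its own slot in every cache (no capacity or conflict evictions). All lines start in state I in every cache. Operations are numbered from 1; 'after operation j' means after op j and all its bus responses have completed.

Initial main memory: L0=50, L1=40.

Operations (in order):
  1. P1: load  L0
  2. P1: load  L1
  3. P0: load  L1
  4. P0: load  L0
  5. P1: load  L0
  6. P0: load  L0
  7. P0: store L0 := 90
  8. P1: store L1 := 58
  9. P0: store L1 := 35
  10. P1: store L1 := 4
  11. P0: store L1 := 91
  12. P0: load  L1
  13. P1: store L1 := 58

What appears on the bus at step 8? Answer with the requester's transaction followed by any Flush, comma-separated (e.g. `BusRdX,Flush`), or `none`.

[1] P1: load  L0 | P0:I, P1:E(50) | bus: BusRd
[2] P1: load  L1 | P0:I, P1:E(40) | bus: BusRd
[3] P0: load  L1 | P0:S(40), P1:S(40) | bus: BusRd
[4] P0: load  L0 | P0:S(50), P1:S(50) | bus: BusRd
[5] P1: load  L0 | P0:S(50), P1:S(50) | bus: none
[6] P0: load  L0 | P0:S(50), P1:S(50) | bus: none
[7] P0: store L0 := 90 | P0:M(90), P1:I | bus: BusUpgr
[8] P1: store L1 := 58 | P0:I, P1:M(58) | bus: BusUpgr
[9] P0: store L1 := 35 | P0:M(35), P1:I | bus: BusRdX,Flush
[10] P1: store L1 := 4 | P0:I, P1:M(4) | bus: BusRdX,Flush
[11] P0: store L1 := 91 | P0:M(91), P1:I | bus: BusRdX,Flush
[12] P0: load  L1 | P0:M(91), P1:I | bus: none
[13] P1: store L1 := 58 | P0:I, P1:M(58) | bus: BusRdX,Flush

bus = BusUpgr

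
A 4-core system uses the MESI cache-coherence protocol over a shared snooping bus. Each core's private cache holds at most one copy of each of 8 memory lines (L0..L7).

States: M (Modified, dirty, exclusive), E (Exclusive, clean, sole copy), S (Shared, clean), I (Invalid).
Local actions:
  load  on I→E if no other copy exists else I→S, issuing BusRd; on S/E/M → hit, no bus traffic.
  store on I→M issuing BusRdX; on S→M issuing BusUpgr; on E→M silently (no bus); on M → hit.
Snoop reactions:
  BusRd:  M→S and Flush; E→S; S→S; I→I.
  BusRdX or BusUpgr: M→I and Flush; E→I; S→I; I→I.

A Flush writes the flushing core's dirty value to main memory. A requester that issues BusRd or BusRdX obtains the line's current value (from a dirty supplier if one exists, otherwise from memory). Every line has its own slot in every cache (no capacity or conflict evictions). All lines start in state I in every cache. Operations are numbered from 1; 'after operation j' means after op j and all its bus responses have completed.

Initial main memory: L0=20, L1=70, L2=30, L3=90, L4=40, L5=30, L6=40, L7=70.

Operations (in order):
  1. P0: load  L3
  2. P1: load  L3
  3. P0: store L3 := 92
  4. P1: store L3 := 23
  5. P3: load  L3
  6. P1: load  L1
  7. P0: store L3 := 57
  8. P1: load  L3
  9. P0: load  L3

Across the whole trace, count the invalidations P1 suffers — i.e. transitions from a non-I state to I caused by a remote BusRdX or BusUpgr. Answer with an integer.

invalidations = 2

[1] P0: load  L3 | P0:E(90), P1:I, P2:I, P3:I | bus: BusRd
[2] P1: load  L3 | P0:S(90), P1:S(90), P2:I, P3:I | bus: BusRd
[3] P0: store L3 := 92 | P0:M(92), P1:I, P2:I, P3:I | bus: BusUpgr
[4] P1: store L3 := 23 | P0:I, P1:M(23), P2:I, P3:I | bus: BusRdX,Flush
[5] P3: load  L3 | P0:I, P1:S(23), P2:I, P3:S(23) | bus: BusRd,Flush
[6] P1: load  L1 | P0:I, P1:E(70), P2:I, P3:I | bus: BusRd
[7] P0: store L3 := 57 | P0:M(57), P1:I, P2:I, P3:I | bus: BusRdX
[8] P1: load  L3 | P0:S(57), P1:S(57), P2:I, P3:I | bus: BusRd,Flush
[9] P0: load  L3 | P0:S(57), P1:S(57), P2:I, P3:I | bus: none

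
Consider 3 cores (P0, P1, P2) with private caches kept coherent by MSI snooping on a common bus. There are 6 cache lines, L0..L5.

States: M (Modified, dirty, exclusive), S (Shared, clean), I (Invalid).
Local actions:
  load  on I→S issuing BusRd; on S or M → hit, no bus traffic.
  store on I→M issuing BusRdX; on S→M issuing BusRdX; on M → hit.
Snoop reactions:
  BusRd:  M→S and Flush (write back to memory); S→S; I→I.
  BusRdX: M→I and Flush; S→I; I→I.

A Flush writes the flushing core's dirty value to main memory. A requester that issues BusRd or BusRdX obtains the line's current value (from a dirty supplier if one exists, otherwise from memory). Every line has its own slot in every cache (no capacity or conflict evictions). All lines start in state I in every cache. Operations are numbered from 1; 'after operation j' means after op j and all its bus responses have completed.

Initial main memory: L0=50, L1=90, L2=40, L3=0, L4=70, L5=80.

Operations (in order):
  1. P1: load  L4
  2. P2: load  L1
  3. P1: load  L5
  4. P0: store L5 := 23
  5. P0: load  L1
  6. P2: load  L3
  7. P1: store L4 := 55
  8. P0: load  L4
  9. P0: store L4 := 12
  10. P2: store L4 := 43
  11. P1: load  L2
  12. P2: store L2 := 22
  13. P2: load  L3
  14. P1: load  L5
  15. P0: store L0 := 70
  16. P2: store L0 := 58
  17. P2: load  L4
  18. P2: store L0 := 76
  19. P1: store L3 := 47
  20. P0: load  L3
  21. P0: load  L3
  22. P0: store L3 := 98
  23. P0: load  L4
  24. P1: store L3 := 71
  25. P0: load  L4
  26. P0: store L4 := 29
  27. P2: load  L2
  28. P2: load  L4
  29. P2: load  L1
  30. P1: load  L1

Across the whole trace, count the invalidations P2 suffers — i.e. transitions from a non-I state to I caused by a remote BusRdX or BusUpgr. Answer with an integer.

step 1: P1: load  L4  ⟶  ISI  (L4)  txn=BusRd  M[L4]=70
step 2: P2: load  L1  ⟶  IIS  (L1)  txn=BusRd  M[L1]=90
step 3: P1: load  L5  ⟶  ISI  (L5)  txn=BusRd  M[L5]=80
step 4: P0: store L5 := 23  ⟶  MII  (L5)  txn=BusRdX  M[L5]=80
step 5: P0: load  L1  ⟶  SIS  (L1)  txn=BusRd  M[L1]=90
step 6: P2: load  L3  ⟶  IIS  (L3)  txn=BusRd  M[L3]=0
step 7: P1: store L4 := 55  ⟶  IMI  (L4)  txn=BusRdX  M[L4]=70
step 8: P0: load  L4  ⟶  SSI  (L4)  txn=BusRd+Flush  M[L4]=55
step 9: P0: store L4 := 12  ⟶  MII  (L4)  txn=BusRdX  M[L4]=55
step 10: P2: store L4 := 43  ⟶  IIM  (L4)  txn=BusRdX+Flush  M[L4]=12
step 11: P1: load  L2  ⟶  ISI  (L2)  txn=BusRd  M[L2]=40
step 12: P2: store L2 := 22  ⟶  IIM  (L2)  txn=BusRdX  M[L2]=40
step 13: P2: load  L3  ⟶  IIS  (L3)  txn=∅  M[L3]=0
step 14: P1: load  L5  ⟶  SSI  (L5)  txn=BusRd+Flush  M[L5]=23
step 15: P0: store L0 := 70  ⟶  MII  (L0)  txn=BusRdX  M[L0]=50
step 16: P2: store L0 := 58  ⟶  IIM  (L0)  txn=BusRdX+Flush  M[L0]=70
step 17: P2: load  L4  ⟶  IIM  (L4)  txn=∅  M[L4]=12
step 18: P2: store L0 := 76  ⟶  IIM  (L0)  txn=∅  M[L0]=70
step 19: P1: store L3 := 47  ⟶  IMI  (L3)  txn=BusRdX  M[L3]=0
step 20: P0: load  L3  ⟶  SSI  (L3)  txn=BusRd+Flush  M[L3]=47
step 21: P0: load  L3  ⟶  SSI  (L3)  txn=∅  M[L3]=47
step 22: P0: store L3 := 98  ⟶  MII  (L3)  txn=BusRdX  M[L3]=47
step 23: P0: load  L4  ⟶  SIS  (L4)  txn=BusRd+Flush  M[L4]=43
step 24: P1: store L3 := 71  ⟶  IMI  (L3)  txn=BusRdX+Flush  M[L3]=98
step 25: P0: load  L4  ⟶  SIS  (L4)  txn=∅  M[L4]=43
step 26: P0: store L4 := 29  ⟶  MII  (L4)  txn=BusRdX  M[L4]=43
step 27: P2: load  L2  ⟶  IIM  (L2)  txn=∅  M[L2]=40
step 28: P2: load  L4  ⟶  SIS  (L4)  txn=BusRd+Flush  M[L4]=29
step 29: P2: load  L1  ⟶  SIS  (L1)  txn=∅  M[L1]=90
step 30: P1: load  L1  ⟶  SSS  (L1)  txn=BusRd  M[L1]=90

invalidations = 2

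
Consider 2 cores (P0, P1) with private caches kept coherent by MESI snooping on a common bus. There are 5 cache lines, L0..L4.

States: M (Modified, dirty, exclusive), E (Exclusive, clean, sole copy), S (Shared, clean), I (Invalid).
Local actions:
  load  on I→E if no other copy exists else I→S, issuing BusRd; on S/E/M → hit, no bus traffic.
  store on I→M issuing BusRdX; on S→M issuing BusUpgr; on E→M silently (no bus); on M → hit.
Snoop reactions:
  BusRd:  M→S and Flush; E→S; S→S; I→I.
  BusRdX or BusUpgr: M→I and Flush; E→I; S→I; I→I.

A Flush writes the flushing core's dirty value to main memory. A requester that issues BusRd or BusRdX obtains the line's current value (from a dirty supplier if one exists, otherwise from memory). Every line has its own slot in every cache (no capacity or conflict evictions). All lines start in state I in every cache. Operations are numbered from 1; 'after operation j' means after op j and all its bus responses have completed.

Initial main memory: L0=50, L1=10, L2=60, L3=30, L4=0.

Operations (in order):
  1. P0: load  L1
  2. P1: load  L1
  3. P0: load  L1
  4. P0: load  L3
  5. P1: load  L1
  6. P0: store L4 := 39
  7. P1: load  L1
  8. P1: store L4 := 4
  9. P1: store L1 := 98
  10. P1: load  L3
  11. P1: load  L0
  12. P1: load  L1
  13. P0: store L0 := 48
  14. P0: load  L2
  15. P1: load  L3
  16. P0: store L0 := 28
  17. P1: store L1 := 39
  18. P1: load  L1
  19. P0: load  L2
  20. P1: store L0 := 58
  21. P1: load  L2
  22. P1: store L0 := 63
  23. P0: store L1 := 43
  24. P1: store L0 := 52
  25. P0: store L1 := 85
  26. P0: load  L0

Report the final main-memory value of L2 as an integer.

1. P0: load  L1  bus=[BusRd]  L1: P0=E P1=I  mem[L1]=10
2. P1: load  L1  bus=[BusRd]  L1: P0=S P1=S  mem[L1]=10
3. P0: load  L1  bus=[-]  L1: P0=S P1=S  mem[L1]=10
4. P0: load  L3  bus=[BusRd]  L3: P0=E P1=I  mem[L3]=30
5. P1: load  L1  bus=[-]  L1: P0=S P1=S  mem[L1]=10
6. P0: store L4 := 39  bus=[BusRdX]  L4: P0=M P1=I  mem[L4]=0
7. P1: load  L1  bus=[-]  L1: P0=S P1=S  mem[L1]=10
8. P1: store L4 := 4  bus=[BusRdX,Flush]  L4: P0=I P1=M  mem[L4]=39
9. P1: store L1 := 98  bus=[BusUpgr]  L1: P0=I P1=M  mem[L1]=10
10. P1: load  L3  bus=[BusRd]  L3: P0=S P1=S  mem[L3]=30
11. P1: load  L0  bus=[BusRd]  L0: P0=I P1=E  mem[L0]=50
12. P1: load  L1  bus=[-]  L1: P0=I P1=M  mem[L1]=10
13. P0: store L0 := 48  bus=[BusRdX]  L0: P0=M P1=I  mem[L0]=50
14. P0: load  L2  bus=[BusRd]  L2: P0=E P1=I  mem[L2]=60
15. P1: load  L3  bus=[-]  L3: P0=S P1=S  mem[L3]=30
16. P0: store L0 := 28  bus=[-]  L0: P0=M P1=I  mem[L0]=50
17. P1: store L1 := 39  bus=[-]  L1: P0=I P1=M  mem[L1]=10
18. P1: load  L1  bus=[-]  L1: P0=I P1=M  mem[L1]=10
19. P0: load  L2  bus=[-]  L2: P0=E P1=I  mem[L2]=60
20. P1: store L0 := 58  bus=[BusRdX,Flush]  L0: P0=I P1=M  mem[L0]=28
21. P1: load  L2  bus=[BusRd]  L2: P0=S P1=S  mem[L2]=60
22. P1: store L0 := 63  bus=[-]  L0: P0=I P1=M  mem[L0]=28
23. P0: store L1 := 43  bus=[BusRdX,Flush]  L1: P0=M P1=I  mem[L1]=39
24. P1: store L0 := 52  bus=[-]  L0: P0=I P1=M  mem[L0]=28
25. P0: store L1 := 85  bus=[-]  L1: P0=M P1=I  mem[L1]=39
26. P0: load  L0  bus=[BusRd,Flush]  L0: P0=S P1=S  mem[L0]=52

memory[L2] = 60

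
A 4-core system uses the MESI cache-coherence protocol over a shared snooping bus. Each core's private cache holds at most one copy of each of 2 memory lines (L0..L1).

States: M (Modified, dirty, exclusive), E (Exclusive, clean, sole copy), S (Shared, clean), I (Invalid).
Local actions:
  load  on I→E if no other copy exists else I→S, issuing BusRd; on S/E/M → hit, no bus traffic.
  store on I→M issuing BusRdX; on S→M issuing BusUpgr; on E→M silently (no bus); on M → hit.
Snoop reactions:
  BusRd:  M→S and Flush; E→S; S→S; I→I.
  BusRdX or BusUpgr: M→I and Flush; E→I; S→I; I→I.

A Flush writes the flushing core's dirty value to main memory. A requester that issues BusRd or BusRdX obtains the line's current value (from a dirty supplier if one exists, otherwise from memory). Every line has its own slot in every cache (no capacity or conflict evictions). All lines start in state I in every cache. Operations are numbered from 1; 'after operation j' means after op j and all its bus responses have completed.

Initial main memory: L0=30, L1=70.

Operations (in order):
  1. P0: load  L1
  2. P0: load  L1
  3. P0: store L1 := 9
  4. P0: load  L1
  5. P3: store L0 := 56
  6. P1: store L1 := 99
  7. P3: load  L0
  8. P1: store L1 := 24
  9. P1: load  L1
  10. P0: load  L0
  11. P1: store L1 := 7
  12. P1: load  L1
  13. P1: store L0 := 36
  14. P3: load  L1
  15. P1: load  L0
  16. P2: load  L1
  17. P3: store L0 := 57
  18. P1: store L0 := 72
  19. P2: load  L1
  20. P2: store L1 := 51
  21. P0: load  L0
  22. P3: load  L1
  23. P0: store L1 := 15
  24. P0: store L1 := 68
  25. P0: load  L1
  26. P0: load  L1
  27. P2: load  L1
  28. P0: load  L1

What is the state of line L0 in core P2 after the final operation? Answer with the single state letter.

1. P0: load  L1  bus=[BusRd]  L1: P0=E P1=I P2=I P3=I  mem[L1]=70
2. P0: load  L1  bus=[-]  L1: P0=E P1=I P2=I P3=I  mem[L1]=70
3. P0: store L1 := 9  bus=[-]  L1: P0=M P1=I P2=I P3=I  mem[L1]=70
4. P0: load  L1  bus=[-]  L1: P0=M P1=I P2=I P3=I  mem[L1]=70
5. P3: store L0 := 56  bus=[BusRdX]  L0: P0=I P1=I P2=I P3=M  mem[L0]=30
6. P1: store L1 := 99  bus=[BusRdX,Flush]  L1: P0=I P1=M P2=I P3=I  mem[L1]=9
7. P3: load  L0  bus=[-]  L0: P0=I P1=I P2=I P3=M  mem[L0]=30
8. P1: store L1 := 24  bus=[-]  L1: P0=I P1=M P2=I P3=I  mem[L1]=9
9. P1: load  L1  bus=[-]  L1: P0=I P1=M P2=I P3=I  mem[L1]=9
10. P0: load  L0  bus=[BusRd,Flush]  L0: P0=S P1=I P2=I P3=S  mem[L0]=56
11. P1: store L1 := 7  bus=[-]  L1: P0=I P1=M P2=I P3=I  mem[L1]=9
12. P1: load  L1  bus=[-]  L1: P0=I P1=M P2=I P3=I  mem[L1]=9
13. P1: store L0 := 36  bus=[BusRdX]  L0: P0=I P1=M P2=I P3=I  mem[L0]=56
14. P3: load  L1  bus=[BusRd,Flush]  L1: P0=I P1=S P2=I P3=S  mem[L1]=7
15. P1: load  L0  bus=[-]  L0: P0=I P1=M P2=I P3=I  mem[L0]=56
16. P2: load  L1  bus=[BusRd]  L1: P0=I P1=S P2=S P3=S  mem[L1]=7
17. P3: store L0 := 57  bus=[BusRdX,Flush]  L0: P0=I P1=I P2=I P3=M  mem[L0]=36
18. P1: store L0 := 72  bus=[BusRdX,Flush]  L0: P0=I P1=M P2=I P3=I  mem[L0]=57
19. P2: load  L1  bus=[-]  L1: P0=I P1=S P2=S P3=S  mem[L1]=7
20. P2: store L1 := 51  bus=[BusUpgr]  L1: P0=I P1=I P2=M P3=I  mem[L1]=7
21. P0: load  L0  bus=[BusRd,Flush]  L0: P0=S P1=S P2=I P3=I  mem[L0]=72
22. P3: load  L1  bus=[BusRd,Flush]  L1: P0=I P1=I P2=S P3=S  mem[L1]=51
23. P0: store L1 := 15  bus=[BusRdX]  L1: P0=M P1=I P2=I P3=I  mem[L1]=51
24. P0: store L1 := 68  bus=[-]  L1: P0=M P1=I P2=I P3=I  mem[L1]=51
25. P0: load  L1  bus=[-]  L1: P0=M P1=I P2=I P3=I  mem[L1]=51
26. P0: load  L1  bus=[-]  L1: P0=M P1=I P2=I P3=I  mem[L1]=51
27. P2: load  L1  bus=[BusRd,Flush]  L1: P0=S P1=I P2=S P3=I  mem[L1]=68
28. P0: load  L1  bus=[-]  L1: P0=S P1=I P2=S P3=I  mem[L1]=68

state = I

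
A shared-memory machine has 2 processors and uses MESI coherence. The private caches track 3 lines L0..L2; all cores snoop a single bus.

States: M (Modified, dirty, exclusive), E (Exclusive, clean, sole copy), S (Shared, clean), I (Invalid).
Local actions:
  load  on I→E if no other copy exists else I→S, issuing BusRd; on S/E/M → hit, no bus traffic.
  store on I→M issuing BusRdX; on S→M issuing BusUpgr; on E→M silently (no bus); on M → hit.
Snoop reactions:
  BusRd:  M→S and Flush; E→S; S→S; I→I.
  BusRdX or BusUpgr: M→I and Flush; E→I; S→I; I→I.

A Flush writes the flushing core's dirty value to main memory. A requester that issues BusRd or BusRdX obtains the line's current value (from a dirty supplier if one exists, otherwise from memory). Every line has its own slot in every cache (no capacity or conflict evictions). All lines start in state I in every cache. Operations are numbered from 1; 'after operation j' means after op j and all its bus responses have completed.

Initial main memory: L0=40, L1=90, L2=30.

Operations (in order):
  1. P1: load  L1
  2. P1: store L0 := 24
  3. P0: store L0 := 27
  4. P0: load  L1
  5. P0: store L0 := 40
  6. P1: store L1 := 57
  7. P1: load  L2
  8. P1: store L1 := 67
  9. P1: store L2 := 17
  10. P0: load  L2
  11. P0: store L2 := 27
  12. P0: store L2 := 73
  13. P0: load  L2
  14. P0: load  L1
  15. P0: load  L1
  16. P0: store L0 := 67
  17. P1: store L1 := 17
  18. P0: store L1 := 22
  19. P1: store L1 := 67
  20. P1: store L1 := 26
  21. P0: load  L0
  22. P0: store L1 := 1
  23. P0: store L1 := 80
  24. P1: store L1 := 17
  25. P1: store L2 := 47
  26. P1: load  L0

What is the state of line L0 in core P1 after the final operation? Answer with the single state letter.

[1] P1: load  L1 | P0:I, P1:E(90) | bus: BusRd
[2] P1: store L0 := 24 | P0:I, P1:M(24) | bus: BusRdX
[3] P0: store L0 := 27 | P0:M(27), P1:I | bus: BusRdX,Flush
[4] P0: load  L1 | P0:S(90), P1:S(90) | bus: BusRd
[5] P0: store L0 := 40 | P0:M(40), P1:I | bus: none
[6] P1: store L1 := 57 | P0:I, P1:M(57) | bus: BusUpgr
[7] P1: load  L2 | P0:I, P1:E(30) | bus: BusRd
[8] P1: store L1 := 67 | P0:I, P1:M(67) | bus: none
[9] P1: store L2 := 17 | P0:I, P1:M(17) | bus: none
[10] P0: load  L2 | P0:S(17), P1:S(17) | bus: BusRd,Flush
[11] P0: store L2 := 27 | P0:M(27), P1:I | bus: BusUpgr
[12] P0: store L2 := 73 | P0:M(73), P1:I | bus: none
[13] P0: load  L2 | P0:M(73), P1:I | bus: none
[14] P0: load  L1 | P0:S(67), P1:S(67) | bus: BusRd,Flush
[15] P0: load  L1 | P0:S(67), P1:S(67) | bus: none
[16] P0: store L0 := 67 | P0:M(67), P1:I | bus: none
[17] P1: store L1 := 17 | P0:I, P1:M(17) | bus: BusUpgr
[18] P0: store L1 := 22 | P0:M(22), P1:I | bus: BusRdX,Flush
[19] P1: store L1 := 67 | P0:I, P1:M(67) | bus: BusRdX,Flush
[20] P1: store L1 := 26 | P0:I, P1:M(26) | bus: none
[21] P0: load  L0 | P0:M(67), P1:I | bus: none
[22] P0: store L1 := 1 | P0:M(1), P1:I | bus: BusRdX,Flush
[23] P0: store L1 := 80 | P0:M(80), P1:I | bus: none
[24] P1: store L1 := 17 | P0:I, P1:M(17) | bus: BusRdX,Flush
[25] P1: store L2 := 47 | P0:I, P1:M(47) | bus: BusRdX,Flush
[26] P1: load  L0 | P0:S(67), P1:S(67) | bus: BusRd,Flush

state = S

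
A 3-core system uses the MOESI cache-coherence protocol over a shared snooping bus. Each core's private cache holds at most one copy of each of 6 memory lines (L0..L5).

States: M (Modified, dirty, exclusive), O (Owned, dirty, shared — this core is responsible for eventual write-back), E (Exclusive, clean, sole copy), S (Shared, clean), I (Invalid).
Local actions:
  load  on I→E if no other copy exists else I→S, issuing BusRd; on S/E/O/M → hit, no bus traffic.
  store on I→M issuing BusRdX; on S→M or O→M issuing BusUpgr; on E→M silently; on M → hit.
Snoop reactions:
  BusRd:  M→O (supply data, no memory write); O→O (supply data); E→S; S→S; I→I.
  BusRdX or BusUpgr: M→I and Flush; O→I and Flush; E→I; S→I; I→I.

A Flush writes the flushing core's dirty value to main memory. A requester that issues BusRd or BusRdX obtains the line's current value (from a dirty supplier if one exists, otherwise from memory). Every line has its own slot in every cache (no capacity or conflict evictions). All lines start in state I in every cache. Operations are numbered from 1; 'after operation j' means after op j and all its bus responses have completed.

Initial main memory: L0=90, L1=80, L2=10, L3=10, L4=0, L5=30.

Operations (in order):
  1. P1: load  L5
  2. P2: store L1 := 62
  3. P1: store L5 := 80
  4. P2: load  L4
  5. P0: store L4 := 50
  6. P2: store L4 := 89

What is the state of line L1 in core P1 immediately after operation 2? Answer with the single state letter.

  op1 P1: load  L5 → I/E/I on L5; bus BusRd; mem=30
  op2 P2: store L1 := 62 → I/I/M on L1; bus BusRdX; mem=80
  op3 P1: store L5 := 80 → I/M/I on L5; bus (none); mem=30
  op4 P2: load  L4 → I/I/E on L4; bus BusRd; mem=0
  op5 P0: store L4 := 50 → M/I/I on L4; bus BusRdX; mem=0
  op6 P2: store L4 := 89 → I/I/M on L4; bus BusRdX Flush; mem=50

state = I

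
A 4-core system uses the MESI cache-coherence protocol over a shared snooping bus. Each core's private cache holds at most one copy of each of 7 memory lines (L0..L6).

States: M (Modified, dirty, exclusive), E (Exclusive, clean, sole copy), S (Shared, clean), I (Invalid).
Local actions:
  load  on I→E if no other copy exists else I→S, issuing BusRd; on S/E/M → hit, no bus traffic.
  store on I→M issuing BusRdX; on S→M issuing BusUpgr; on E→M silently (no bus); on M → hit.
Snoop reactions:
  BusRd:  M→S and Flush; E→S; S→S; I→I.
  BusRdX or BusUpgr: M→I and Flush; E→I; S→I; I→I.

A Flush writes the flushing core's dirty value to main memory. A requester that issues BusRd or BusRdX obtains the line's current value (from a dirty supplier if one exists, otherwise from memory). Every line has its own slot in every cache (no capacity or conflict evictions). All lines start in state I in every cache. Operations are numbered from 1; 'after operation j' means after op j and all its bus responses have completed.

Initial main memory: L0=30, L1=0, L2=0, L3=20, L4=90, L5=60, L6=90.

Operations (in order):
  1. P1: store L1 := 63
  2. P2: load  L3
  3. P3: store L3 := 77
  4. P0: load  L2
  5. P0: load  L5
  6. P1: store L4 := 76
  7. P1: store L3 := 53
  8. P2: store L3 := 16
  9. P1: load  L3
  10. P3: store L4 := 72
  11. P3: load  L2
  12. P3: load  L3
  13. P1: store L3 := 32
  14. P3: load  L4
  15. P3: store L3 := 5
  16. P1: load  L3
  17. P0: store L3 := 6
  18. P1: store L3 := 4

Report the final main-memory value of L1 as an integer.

memory[L1] = 0

1. P1: store L1 := 63  bus=[BusRdX]  L1: P0=I P1=M P2=I P3=I  mem[L1]=0
2. P2: load  L3  bus=[BusRd]  L3: P0=I P1=I P2=E P3=I  mem[L3]=20
3. P3: store L3 := 77  bus=[BusRdX]  L3: P0=I P1=I P2=I P3=M  mem[L3]=20
4. P0: load  L2  bus=[BusRd]  L2: P0=E P1=I P2=I P3=I  mem[L2]=0
5. P0: load  L5  bus=[BusRd]  L5: P0=E P1=I P2=I P3=I  mem[L5]=60
6. P1: store L4 := 76  bus=[BusRdX]  L4: P0=I P1=M P2=I P3=I  mem[L4]=90
7. P1: store L3 := 53  bus=[BusRdX,Flush]  L3: P0=I P1=M P2=I P3=I  mem[L3]=77
8. P2: store L3 := 16  bus=[BusRdX,Flush]  L3: P0=I P1=I P2=M P3=I  mem[L3]=53
9. P1: load  L3  bus=[BusRd,Flush]  L3: P0=I P1=S P2=S P3=I  mem[L3]=16
10. P3: store L4 := 72  bus=[BusRdX,Flush]  L4: P0=I P1=I P2=I P3=M  mem[L4]=76
11. P3: load  L2  bus=[BusRd]  L2: P0=S P1=I P2=I P3=S  mem[L2]=0
12. P3: load  L3  bus=[BusRd]  L3: P0=I P1=S P2=S P3=S  mem[L3]=16
13. P1: store L3 := 32  bus=[BusUpgr]  L3: P0=I P1=M P2=I P3=I  mem[L3]=16
14. P3: load  L4  bus=[-]  L4: P0=I P1=I P2=I P3=M  mem[L4]=76
15. P3: store L3 := 5  bus=[BusRdX,Flush]  L3: P0=I P1=I P2=I P3=M  mem[L3]=32
16. P1: load  L3  bus=[BusRd,Flush]  L3: P0=I P1=S P2=I P3=S  mem[L3]=5
17. P0: store L3 := 6  bus=[BusRdX]  L3: P0=M P1=I P2=I P3=I  mem[L3]=5
18. P1: store L3 := 4  bus=[BusRdX,Flush]  L3: P0=I P1=M P2=I P3=I  mem[L3]=6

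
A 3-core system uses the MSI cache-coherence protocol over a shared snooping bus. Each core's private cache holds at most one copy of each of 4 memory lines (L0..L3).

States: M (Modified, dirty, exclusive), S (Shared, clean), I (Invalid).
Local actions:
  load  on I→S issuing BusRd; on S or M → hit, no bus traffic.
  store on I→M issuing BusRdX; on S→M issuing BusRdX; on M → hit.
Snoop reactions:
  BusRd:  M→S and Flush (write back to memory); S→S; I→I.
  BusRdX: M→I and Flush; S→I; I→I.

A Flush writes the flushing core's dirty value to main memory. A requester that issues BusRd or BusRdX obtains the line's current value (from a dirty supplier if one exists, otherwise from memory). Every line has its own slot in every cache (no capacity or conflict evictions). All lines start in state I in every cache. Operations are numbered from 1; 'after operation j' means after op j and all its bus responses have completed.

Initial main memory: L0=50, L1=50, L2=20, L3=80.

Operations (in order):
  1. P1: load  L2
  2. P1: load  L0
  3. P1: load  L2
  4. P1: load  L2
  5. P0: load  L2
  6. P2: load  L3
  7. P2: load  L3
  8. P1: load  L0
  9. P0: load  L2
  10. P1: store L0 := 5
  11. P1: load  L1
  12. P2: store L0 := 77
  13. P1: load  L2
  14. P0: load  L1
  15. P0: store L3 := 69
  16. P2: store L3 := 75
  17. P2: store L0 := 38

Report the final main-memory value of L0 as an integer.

memory[L0] = 5

  op1 P1: load  L2 → I/S/I on L2; bus BusRd; mem=20
  op2 P1: load  L0 → I/S/I on L0; bus BusRd; mem=50
  op3 P1: load  L2 → I/S/I on L2; bus (none); mem=20
  op4 P1: load  L2 → I/S/I on L2; bus (none); mem=20
  op5 P0: load  L2 → S/S/I on L2; bus BusRd; mem=20
  op6 P2: load  L3 → I/I/S on L3; bus BusRd; mem=80
  op7 P2: load  L3 → I/I/S on L3; bus (none); mem=80
  op8 P1: load  L0 → I/S/I on L0; bus (none); mem=50
  op9 P0: load  L2 → S/S/I on L2; bus (none); mem=20
  op10 P1: store L0 := 5 → I/M/I on L0; bus BusRdX; mem=50
  op11 P1: load  L1 → I/S/I on L1; bus BusRd; mem=50
  op12 P2: store L0 := 77 → I/I/M on L0; bus BusRdX Flush; mem=5
  op13 P1: load  L2 → S/S/I on L2; bus (none); mem=20
  op14 P0: load  L1 → S/S/I on L1; bus BusRd; mem=50
  op15 P0: store L3 := 69 → M/I/I on L3; bus BusRdX; mem=80
  op16 P2: store L3 := 75 → I/I/M on L3; bus BusRdX Flush; mem=69
  op17 P2: store L0 := 38 → I/I/M on L0; bus (none); mem=5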